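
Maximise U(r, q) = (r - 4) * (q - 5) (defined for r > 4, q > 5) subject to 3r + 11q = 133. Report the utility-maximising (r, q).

MU_r = (q−5), MU_q = (r−4).
MRS = (q−5)/(r−4).
Tangency: set MRS = p_r/p_q = 3/11.
So (q − 5)/(r − 4) = 3/11, i.e. (q − 5) = (3/11)·(r − 4).
Rewrite the budget in excess-of-subsistence terms: 3·(r − 4) + 11·(q − 5) = 133 − 3·4 − 11·5 = 66.
Substituting, 6·(r − 4) = 66, so r − 4 = 11 and r* = 15.
Then q − 5 = (3/11)·11 = 3, so q* = 8.

r* = 15, q* = 8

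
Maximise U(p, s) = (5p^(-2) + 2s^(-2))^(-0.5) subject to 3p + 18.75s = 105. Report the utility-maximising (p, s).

For CES with ρ = -2, MRS = (5/2)·(s/p)^3.
Tangency: set MRS = p_p/p_s = 3/18.75 = 4/25.
So (s/p)^3 = 8/125; taking the cube root, s/p = 0.4, i.e. s = 0.4·p.
Substitute into the budget 3·p + 18.75·s = 105: 10.5·p = 105, so p* = 10 and s* = 0.4·10 = 4.

p* = 10, s* = 4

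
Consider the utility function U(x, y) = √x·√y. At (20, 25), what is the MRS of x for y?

MU_x = 0.5·x^(-0.5)·√y and MU_y = 0.5·√x·y^(-0.5).
MRS = MU_x/MU_y = y/x.
At (20, 25): MRS = 1.25.
That is, one extra unit of x is worth 1.25 units of y at the margin.

MRS = 1.25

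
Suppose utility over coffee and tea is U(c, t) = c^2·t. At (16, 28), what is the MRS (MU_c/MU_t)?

MU_c = 2·c·t and MU_t = c^2.
MRS = MU_c/MU_t = (2/1)·t/c.
At (16, 28): MRS = 3.5.
So at (16, 28) the consumer would give up 3.5 units of t for one more unit of c.

MRS = 3.5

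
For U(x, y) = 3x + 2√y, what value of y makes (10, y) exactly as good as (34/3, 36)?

y = 64

U(34/3, 36) = 46.
Set U(10, y) = 46 and solve.
With x = 10: 2√y = 46 − 3·10 = 16, so √y = 8 and y = 64.
Check: U(10, 64) = 46.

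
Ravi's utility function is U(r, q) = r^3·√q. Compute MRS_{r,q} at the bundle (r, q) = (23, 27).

MRS = 162/23

MU_r = 3·r^2·√q and MU_q = 0.5·r^3·q^(-0.5).
MRS = MU_r/MU_q = (6)·q/r.
At (23, 27): MRS = 162/23.
The indifference curve has slope −162/23 at this bundle.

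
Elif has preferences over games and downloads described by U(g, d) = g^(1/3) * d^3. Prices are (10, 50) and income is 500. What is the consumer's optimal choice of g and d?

MU_g = 1/3·g^(-2/3)·d^3 and MU_d = 3·g^(1/3)·d^2.
MRS = MU_g/MU_d = (1/9)·d/g.
Tangency: set MRS = p_g/p_d = 10/50 = 0.2.
So (1/9)·d/g = 0.2, i.e. d = 1.8·g.
Substitute into the budget 10·g + 50·d = 500: 100·g = 500, so g* = 5.
Then d* = 1.8·5 = 9.

g* = 5, d* = 9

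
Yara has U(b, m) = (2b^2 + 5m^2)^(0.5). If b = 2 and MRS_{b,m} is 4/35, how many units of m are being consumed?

For CES with ρ = 2, MRS = (2/5)·(m/b)^(-1).
Setting (2/5)·(m/2)^(-1) = 4/35 gives (m/2)^(-1) = 2/7, so m/2 = 3.5 and m = 7.

m = 7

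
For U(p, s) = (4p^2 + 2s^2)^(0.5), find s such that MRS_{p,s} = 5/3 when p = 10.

For CES with ρ = 2, MRS = (4/2)·(s/p)^(-1).
Setting (4/2)·(s/10)^(-1) = 5/3 gives (s/10)^(-1) = 5/6, so s/10 = 1.2 and s = 12.

s = 12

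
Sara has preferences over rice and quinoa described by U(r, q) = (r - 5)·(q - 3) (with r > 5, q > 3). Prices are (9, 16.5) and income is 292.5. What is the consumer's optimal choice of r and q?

r* = 16, q* = 9

MU_r = (q−3), MU_q = (r−5).
MRS = (q−3)/(r−5).
Tangency: set MRS = p_r/p_q = 9/16.5 = 6/11.
So (q − 3)/(r − 5) = 6/11, i.e. (q − 3) = (6/11)·(r − 5).
Rewrite the budget in excess-of-subsistence terms: 9·(r − 5) + 16.5·(q − 3) = 292.5 − 9·5 − 16.5·3 = 198.
Substituting, 18·(r − 5) = 198, so r − 5 = 11 and r* = 16.
Then q − 3 = (6/11)·11 = 6, so q* = 9.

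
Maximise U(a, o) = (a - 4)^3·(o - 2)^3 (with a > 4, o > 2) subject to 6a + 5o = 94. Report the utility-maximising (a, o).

a* = 9, o* = 8

MU_a = 3·(a−4)^2·(o−2)^3, MU_o = 3·(a−4)^3·(o−2)^2.
MRS = (o−2)/(a−4).
Tangency: set MRS = p_a/p_o = 6/5 = 1.2.
So (o − 2)/(a − 4) = 1.2, i.e. (o − 2) = 1.2·(a − 4).
Rewrite the budget in excess-of-subsistence terms: 6·(a − 4) + 5·(o − 2) = 94 − 6·4 − 5·2 = 60.
Substituting, 12·(a − 4) = 60, so a − 4 = 5 and a* = 9.
Then o − 2 = 1.2·5 = 6, so o* = 8.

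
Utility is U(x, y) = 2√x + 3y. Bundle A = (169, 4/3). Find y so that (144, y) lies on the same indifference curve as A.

U(169, 4/3) = 30.
Set U(144, y) = 30 and solve.
With x = 144: √144 = 12, so 3y = 30 − 2·12 = 6 and y = 2.
Check: U(144, 2) = 30.

y = 2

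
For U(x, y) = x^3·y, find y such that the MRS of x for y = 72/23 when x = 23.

y = 24

MU_x = 3·x^2·y and MU_y = x^3.
MRS = MU_x/MU_y = (3/1)·y/x.
Substitute x = 23: MRS = y/(23/3). Setting y/(23/3) = 72/23 gives y = (72/23)·(23/3) = 24.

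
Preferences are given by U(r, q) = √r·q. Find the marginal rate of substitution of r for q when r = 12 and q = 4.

MRS = 1/6

MU_r = 0.5·r^(-0.5)·q and MU_q = √r.
MRS = MU_r/MU_q = (0.5)·q/r.
At (12, 4): MRS = 1/6.
The indifference curve has slope −1/6 at this bundle.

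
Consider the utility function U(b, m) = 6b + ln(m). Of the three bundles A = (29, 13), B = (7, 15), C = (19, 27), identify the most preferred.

Bundle A

Evaluate utility at each bundle:
U(A) = 176.565.
U(B) = 44.708.
U(C) = 117.296.
Highest utility is A, so A ≻ C ≻ B.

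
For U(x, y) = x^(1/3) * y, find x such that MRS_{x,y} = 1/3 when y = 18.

x = 18

MU_x = 1/3·x^(-2/3)·y and MU_y = x^(1/3).
MRS = MU_x/MU_y = (1/3)·y/x.
Substitute y = 18: MRS = 6/x. Setting 6/x = 1/3 gives x = 6/(1/3) = 18.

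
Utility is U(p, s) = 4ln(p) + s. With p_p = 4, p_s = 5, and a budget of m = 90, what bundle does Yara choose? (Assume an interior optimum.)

p* = 5, s* = 14

MU_p = 4/p, MU_s = 1.
MRS = 4/p ÷ 1.
Tangency: set MRS = p_p/p_s = 4/5 = 0.8.
MRS depends only on p: 4/p = 0.8 ⇒ p* = 4/0.8 = 5.
From the budget, 5·s = 90 − 4·5 = 70, so s* = 14.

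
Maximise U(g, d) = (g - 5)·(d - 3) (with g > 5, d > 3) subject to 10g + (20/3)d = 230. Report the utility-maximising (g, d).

g* = 13, d* = 15

MU_g = (d−3), MU_d = (g−5).
MRS = (d−3)/(g−5).
Tangency: set MRS = p_g/p_d = 10/(20/3) = 1.5.
So (d − 3)/(g − 5) = 1.5, i.e. (d − 3) = 1.5·(g − 5).
Rewrite the budget in excess-of-subsistence terms: 10·(g − 5) + (20/3)·(d − 3) = 230 − 10·5 − (20/3)·3 = 160.
Substituting, 20·(g − 5) = 160, so g − 5 = 8 and g* = 13.
Then d − 3 = 1.5·8 = 12, so d* = 15.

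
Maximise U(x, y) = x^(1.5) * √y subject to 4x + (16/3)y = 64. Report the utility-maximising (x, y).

MU_x = 1.5·√x·√y and MU_y = 0.5·x^(1.5)·y^(-0.5).
MRS = MU_x/MU_y = (3)·y/x.
Tangency: set MRS = p_x/p_y = 4/(16/3) = 0.75.
So (3)·y/x = 0.75, i.e. y = 0.25·x.
Substitute into the budget 4·x + (16/3)·y = 64: (16/3)·x = 64, so x* = 12.
Then y* = 0.25·12 = 3.

x* = 12, y* = 3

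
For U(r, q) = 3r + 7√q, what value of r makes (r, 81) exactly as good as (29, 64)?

r = 80/3

U(29, 64) = 143.
Set U(r, 81) = 143 and solve.
With q = 81: √81 = 9, so 3r = 143 − 7·9 = 80 and r = 80/3.
Check: U(80/3, 81) = 143.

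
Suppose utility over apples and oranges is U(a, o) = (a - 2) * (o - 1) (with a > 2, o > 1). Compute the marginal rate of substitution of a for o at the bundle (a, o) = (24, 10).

MRS = 9/22

MU_a = (o−1), MU_o = (a−2).
MRS = (o−1)/(a−2).
At (24, 10): MRS = 9/22.
So at (24, 10) the consumer would give up 9/22 units of o for one more unit of a.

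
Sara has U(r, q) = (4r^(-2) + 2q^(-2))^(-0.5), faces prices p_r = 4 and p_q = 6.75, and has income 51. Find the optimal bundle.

For CES with ρ = -2, MRS = (4/2)·(q/r)^3.
Tangency: set MRS = p_r/p_q = 4/6.75 = 16/27.
So (q/r)^3 = 8/27; taking the cube root, q/r = 2/3, i.e. q = (2/3)·r.
Substitute into the budget 4·r + 6.75·q = 51: 8.5·r = 51, so r* = 6 and q* = (2/3)·6 = 4.

r* = 6, q* = 4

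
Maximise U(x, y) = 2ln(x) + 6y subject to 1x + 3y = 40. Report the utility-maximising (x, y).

x* = 1, y* = 13

MU_x = 2/x, MU_y = 6.
MRS = 2/x ÷ 6.
Tangency: set MRS = p_x/p_y = 1/3.
MRS depends only on x: (1/3)/x = 1/3 ⇒ x* = (1/3)/(1/3) = 1.
From the budget, 3·y = 40 − 1·1 = 39, so y* = 13.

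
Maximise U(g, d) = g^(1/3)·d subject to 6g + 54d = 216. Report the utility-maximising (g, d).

g* = 9, d* = 3

MU_g = 1/3·g^(-2/3)·d and MU_d = g^(1/3).
MRS = MU_g/MU_d = (1/3)·d/g.
Tangency: set MRS = p_g/p_d = 6/54 = 1/9.
So (1/3)·d/g = 1/9, i.e. d = (1/3)·g.
Substitute into the budget 6·g + 54·d = 216: 24·g = 216, so g* = 9.
Then d* = (1/3)·9 = 3.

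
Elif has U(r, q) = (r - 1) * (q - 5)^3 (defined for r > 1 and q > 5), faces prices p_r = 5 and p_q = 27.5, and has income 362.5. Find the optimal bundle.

MU_r = (q−5)^3, MU_q = 3·(r−1)·(q−5)^2.
MRS = (1/3)·(q−5)/(r−1).
Tangency: set MRS = p_r/p_q = 5/27.5 = 2/11.
So (1/3)·(q − 5)/(r − 1) = 2/11, i.e. (q − 5) = (6/11)·(r − 1).
Rewrite the budget in excess-of-subsistence terms: 5·(r − 1) + 27.5·(q − 5) = 362.5 − 5·1 − 27.5·5 = 220.
Substituting, 20·(r − 1) = 220, so r − 1 = 11 and r* = 12.
Then q − 5 = (6/11)·11 = 6, so q* = 11.

r* = 12, q* = 11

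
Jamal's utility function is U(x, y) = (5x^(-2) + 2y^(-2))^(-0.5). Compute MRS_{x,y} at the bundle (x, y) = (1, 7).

MRS = 857.5

For CES with ρ = -2, MRS = (5/2)·(y/x)^3.
At (1, 7): MRS = 857.5.
So at (1, 7) the consumer would give up 857.5 units of y for one more unit of x.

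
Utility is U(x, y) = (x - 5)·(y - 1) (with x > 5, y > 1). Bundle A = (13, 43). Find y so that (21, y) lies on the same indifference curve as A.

U(13, 43) = 336.
Set U(21, y) = 336 and solve.
With x = 21: (21 − 5) = 16, so (y − 1) = 336/16 = 21.
So y = 1 + 21 = 22.
Check: U(21, 22) = 336.

y = 22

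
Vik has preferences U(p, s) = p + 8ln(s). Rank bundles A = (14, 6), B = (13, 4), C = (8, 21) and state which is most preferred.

Bundle C

Evaluate utility at each bundle:
U(A) = 28.334.
U(B) = 24.090.
U(C) = 32.356.
Highest utility is C, so C ≻ A ≻ B.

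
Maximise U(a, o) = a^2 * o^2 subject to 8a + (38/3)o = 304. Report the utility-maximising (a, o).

a* = 19, o* = 12

MU_a = 2·a·o^2 and MU_o = 2·a^2·o.
MRS = MU_a/MU_o = o/a.
Tangency: set MRS = p_a/p_o = 8/(38/3) = 12/19.
So o/a = 12/19, i.e. o = (12/19)·a.
Substitute into the budget 8·a + (38/3)·o = 304: 16·a = 304, so a* = 19.
Then o* = (12/19)·19 = 12.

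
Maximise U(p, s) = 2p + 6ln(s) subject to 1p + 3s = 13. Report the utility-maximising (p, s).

MU_p = 2, MU_s = 6/s.
MRS = 2 ÷ (6/s).
Tangency: set MRS = p_p/p_s = 1/3.
MRS depends only on s: (1/3)·s = 1/3 ⇒ s* = (1/3)/(1/3) = 1.
From the budget, 1·p = 13 − 3·1 = 10, so p* = 10.

p* = 10, s* = 1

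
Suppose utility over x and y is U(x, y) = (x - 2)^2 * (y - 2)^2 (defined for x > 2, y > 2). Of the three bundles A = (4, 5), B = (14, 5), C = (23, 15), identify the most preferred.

Bundle C

Evaluate utility at each bundle:
U(A) = 36.
U(B) = 1296.
U(C) = 74529.
Highest utility is C, so C ≻ B ≻ A.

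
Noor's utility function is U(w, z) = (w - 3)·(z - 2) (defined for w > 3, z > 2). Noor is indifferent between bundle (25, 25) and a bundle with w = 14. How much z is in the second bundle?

U(25, 25) = 506.
Set U(14, z) = 506 and solve.
With w = 14: (14 − 3) = 11, so (z − 2) = 506/11 = 46.
So z = 2 + 46 = 48.
Check: U(14, 48) = 506.

z = 48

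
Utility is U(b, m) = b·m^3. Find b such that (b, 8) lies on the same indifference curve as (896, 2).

U(896, 2) = 7168.
Set U(b, 8) = 7168 and solve.
With m = 8: 8^3 = 512, so b = 7168/512 = 14.
Check: U(14, 8) = 7168.

b = 14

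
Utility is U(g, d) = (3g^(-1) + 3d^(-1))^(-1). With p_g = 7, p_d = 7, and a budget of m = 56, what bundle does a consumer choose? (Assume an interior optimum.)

For CES with ρ = -1, MRS = (d/g)^2.
Tangency: set MRS = p_g/p_d = 7/7 = 1.
So (d/g)^2 = 1; taking the square root, d/g = 1, i.e. d = g.
Substitute into the budget 7·g + 7·d = 56: 14·g = 56, so g* = 4 and d* = 4.

g* = 4, d* = 4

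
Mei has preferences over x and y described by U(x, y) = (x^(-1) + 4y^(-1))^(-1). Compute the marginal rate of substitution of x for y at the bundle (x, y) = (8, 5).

For CES with ρ = -1, MRS = (1/4)·(y/x)^2.
At (8, 5): MRS = 25/256.
That is, one extra unit of x is worth 25/256 units of y at the margin.

MRS = 25/256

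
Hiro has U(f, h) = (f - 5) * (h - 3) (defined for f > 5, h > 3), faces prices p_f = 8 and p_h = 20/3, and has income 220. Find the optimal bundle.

MU_f = (h−3), MU_h = (f−5).
MRS = (h−3)/(f−5).
Tangency: set MRS = p_f/p_h = 8/(20/3) = 1.2.
So (h − 3)/(f − 5) = 1.2, i.e. (h − 3) = 1.2·(f − 5).
Rewrite the budget in excess-of-subsistence terms: 8·(f − 5) + (20/3)·(h − 3) = 220 − 8·5 − (20/3)·3 = 160.
Substituting, 16·(f − 5) = 160, so f − 5 = 10 and f* = 15.
Then h − 3 = 1.2·10 = 12, so h* = 15.

f* = 15, h* = 15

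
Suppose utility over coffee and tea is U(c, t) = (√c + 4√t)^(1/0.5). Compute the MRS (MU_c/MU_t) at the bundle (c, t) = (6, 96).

For CES with ρ = 0.5, MRS = (1/4)·√(t/c).
At (6, 96): MRS = 1.
So at (6, 96) the consumer would give up 1 units of t for one more unit of c.

MRS = 1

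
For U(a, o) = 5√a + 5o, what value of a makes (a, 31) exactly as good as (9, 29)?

a = 1

U(9, 29) = 160.
Set U(a, 31) = 160 and solve.
With o = 31: 5√a = 160 − 5·31 = 5, so √a = 1 and a = 1.
Check: U(1, 31) = 160.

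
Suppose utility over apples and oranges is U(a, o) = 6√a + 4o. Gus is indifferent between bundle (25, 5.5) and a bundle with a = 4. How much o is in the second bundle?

o = 10

U(25, 5.5) = 52.
Set U(4, o) = 52 and solve.
With a = 4: √4 = 2, so 4o = 52 − 6·2 = 40 and o = 10.
Check: U(4, 10) = 52.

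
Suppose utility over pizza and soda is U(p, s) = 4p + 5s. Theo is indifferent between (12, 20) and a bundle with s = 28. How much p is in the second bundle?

U(12, 20) = 148.
Set U(p, 28) = 148 and solve.
4p + 5·28 = 148 ⇒ 4p = 8 ⇒ p = 2.
Check: U(2, 28) = 148.

p = 2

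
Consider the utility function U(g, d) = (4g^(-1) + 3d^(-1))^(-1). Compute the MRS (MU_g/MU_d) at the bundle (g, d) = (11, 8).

MRS = 256/363

For CES with ρ = -1, MRS = (4/3)·(d/g)^2.
At (11, 8): MRS = 256/363.
The indifference curve has slope −256/363 at this bundle.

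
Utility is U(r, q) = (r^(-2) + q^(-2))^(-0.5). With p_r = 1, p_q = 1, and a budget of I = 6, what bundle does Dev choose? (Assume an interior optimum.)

For CES with ρ = -2, MRS = (q/r)^3.
Tangency: set MRS = p_r/p_q = 1/1 = 1.
So (q/r)^3 = 1; taking the cube root, q/r = 1, i.e. q = r.
Substitute into the budget 1·r + 1·q = 6: 2·r = 6, so r* = 3 and q* = 3.

r* = 3, q* = 3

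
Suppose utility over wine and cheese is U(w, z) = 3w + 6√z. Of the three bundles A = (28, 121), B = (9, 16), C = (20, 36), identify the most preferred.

Bundle A

Evaluate utility at each bundle:
U(A) = 150.000.
U(B) = 51.000.
U(C) = 96.000.
Highest utility is A, so A ≻ C ≻ B.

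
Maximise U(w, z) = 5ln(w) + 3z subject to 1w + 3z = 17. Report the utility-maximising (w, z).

w* = 5, z* = 4

MU_w = 5/w, MU_z = 3.
MRS = 5/w ÷ 3.
Tangency: set MRS = p_w/p_z = 1/3.
MRS depends only on w: (5/3)/w = 1/3 ⇒ w* = (5/3)/(1/3) = 5.
From the budget, 3·z = 17 − 1·5 = 12, so z* = 4.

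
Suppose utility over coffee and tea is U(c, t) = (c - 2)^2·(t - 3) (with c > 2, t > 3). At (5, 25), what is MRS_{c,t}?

MRS = 44/3

MU_c = 2·(c−2)·(t−3), MU_t = (c−2)^2.
MRS = (2/1)·(t−3)/(c−2).
At (5, 25): MRS = 44/3.
That is, one extra unit of c is worth 44/3 units of t at the margin.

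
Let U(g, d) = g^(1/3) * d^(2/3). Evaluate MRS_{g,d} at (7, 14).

MRS = 1

MU_g = 1/3·g^(-2/3)·d^(2/3) and MU_d = 2/3·g^(1/3)·d^(-1/3).
MRS = MU_g/MU_d = (0.5)·d/g.
At (7, 14): MRS = 1.
That is, one extra unit of g is worth 1 units of d at the margin.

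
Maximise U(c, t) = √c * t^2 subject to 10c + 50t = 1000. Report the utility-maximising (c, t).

MU_c = 0.5·c^(-0.5)·t^2 and MU_t = 2·√c·t.
MRS = MU_c/MU_t = (0.25)·t/c.
Tangency: set MRS = p_c/p_t = 10/50 = 0.2.
So (0.25)·t/c = 0.2, i.e. t = 0.8·c.
Substitute into the budget 10·c + 50·t = 1000: 50·c = 1000, so c* = 20.
Then t* = 0.8·20 = 16.

c* = 20, t* = 16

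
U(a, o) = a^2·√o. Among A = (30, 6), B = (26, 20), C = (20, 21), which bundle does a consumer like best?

Bundle B

Evaluate utility at each bundle:
U(A) = 2204.541.
U(B) = 3023.164.
U(C) = 1833.030.
Highest utility is B, so B ≻ A ≻ C.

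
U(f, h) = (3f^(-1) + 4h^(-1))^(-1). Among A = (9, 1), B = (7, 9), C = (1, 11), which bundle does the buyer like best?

Bundle B

Evaluate utility at each bundle:
U(A) = 0.231.
U(B) = 1.145.
U(C) = 0.297.
Highest utility is B, so B ≻ C ≻ A.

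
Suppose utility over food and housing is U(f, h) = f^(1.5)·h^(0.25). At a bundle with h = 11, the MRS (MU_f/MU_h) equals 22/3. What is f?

f = 9

MU_f = 1.5·√f·h^(0.25) and MU_h = 0.25·f^(1.5)·h^(-0.75).
MRS = MU_f/MU_h = (6)·h/f.
Substitute h = 11: MRS = 66/f. Setting 66/f = 22/3 gives f = 66/(22/3) = 9.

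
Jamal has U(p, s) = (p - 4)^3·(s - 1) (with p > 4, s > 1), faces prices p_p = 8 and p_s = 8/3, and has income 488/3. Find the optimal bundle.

MU_p = 3·(p−4)^2·(s−1), MU_s = (p−4)^3.
MRS = (3/1)·(s−1)/(p−4).
Tangency: set MRS = p_p/p_s = 8/(8/3) = 3.
So (3/1)·(s − 1)/(p − 4) = 3, i.e. (s − 1) = (p − 4).
Rewrite the budget in excess-of-subsistence terms: 8·(p − 4) + (8/3)·(s − 1) = 488/3 − 8·4 − (8/3)·1 = 128.
Substituting, (32/3)·(p − 4) = 128, so p − 4 = 12 and p* = 16.
Then s − 1 = 12, so s* = 13.

p* = 16, s* = 13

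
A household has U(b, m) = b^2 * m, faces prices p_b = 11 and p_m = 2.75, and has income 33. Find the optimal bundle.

MU_b = 2·b·m and MU_m = b^2.
MRS = MU_b/MU_m = (2/1)·m/b.
Tangency: set MRS = p_b/p_m = 11/2.75 = 4.
So (2/1)·m/b = 4, i.e. m = 2·b.
Substitute into the budget 11·b + 2.75·m = 33: 16.5·b = 33, so b* = 2.
Then m* = 2·2 = 4.

b* = 2, m* = 4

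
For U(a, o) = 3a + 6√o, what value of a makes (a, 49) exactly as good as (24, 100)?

U(24, 100) = 132.
Set U(a, 49) = 132 and solve.
With o = 49: √49 = 7, so 3a = 132 − 6·7 = 90 and a = 30.
Check: U(30, 49) = 132.

a = 30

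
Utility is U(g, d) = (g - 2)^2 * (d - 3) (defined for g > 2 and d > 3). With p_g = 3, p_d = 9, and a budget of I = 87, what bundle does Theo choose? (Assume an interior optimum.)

g* = 14, d* = 5

MU_g = 2·(g−2)·(d−3), MU_d = (g−2)^2.
MRS = (2/1)·(d−3)/(g−2).
Tangency: set MRS = p_g/p_d = 3/9 = 1/3.
So (2/1)·(d − 3)/(g − 2) = 1/3, i.e. (d − 3) = (1/6)·(g − 2).
Rewrite the budget in excess-of-subsistence terms: 3·(g − 2) + 9·(d − 3) = 87 − 3·2 − 9·3 = 54.
Substituting, 4.5·(g − 2) = 54, so g − 2 = 12 and g* = 14.
Then d − 3 = (1/6)·12 = 2, so d* = 5.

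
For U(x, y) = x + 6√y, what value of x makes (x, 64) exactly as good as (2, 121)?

U(2, 121) = 68.
Set U(x, 64) = 68 and solve.
With y = 64: √64 = 8, so x = 68 − 6·8 = 20.
Check: U(20, 64) = 68.

x = 20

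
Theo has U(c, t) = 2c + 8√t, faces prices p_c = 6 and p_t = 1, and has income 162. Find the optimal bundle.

c* = 3, t* = 144

MU_c = 2, MU_t = 8/(2√t).
MRS = 2 ÷ (8/(2√t)).
Tangency: set MRS = p_c/p_t = 6/1 = 6.
MRS depends only on t: 0.5·√t = 6 ⇒ √t = 6/0.5 = 12 ⇒ t* = 144.
From the budget, 6·c = 162 − 1·144 = 18, so c* = 3.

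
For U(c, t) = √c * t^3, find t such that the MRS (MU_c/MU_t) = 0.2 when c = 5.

t = 6

MU_c = 0.5·c^(-0.5)·t^3 and MU_t = 3·√c·t^2.
MRS = MU_c/MU_t = (1/6)·t/c.
Substitute c = 5: MRS = t/30. Setting t/30 = 0.2 gives t = 0.2·30 = 6.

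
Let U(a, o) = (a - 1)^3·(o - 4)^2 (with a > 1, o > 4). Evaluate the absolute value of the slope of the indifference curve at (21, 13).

MU_a = 3·(a−1)^2·(o−4)^2, MU_o = 2·(a−1)^3·(o−4).
MRS = (3/2)·(o−4)/(a−1).
At (21, 13): MRS = 27/40.
The indifference curve has slope −27/40 at this bundle.

MRS = 27/40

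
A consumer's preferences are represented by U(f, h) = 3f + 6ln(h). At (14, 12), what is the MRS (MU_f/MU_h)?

MRS = 6

MU_f = 3, MU_h = 6/h.
MRS = 3 ÷ (6/h).
At (14, 12): MRS = 6.
So at (14, 12) the consumer would give up 6 units of h for one more unit of f.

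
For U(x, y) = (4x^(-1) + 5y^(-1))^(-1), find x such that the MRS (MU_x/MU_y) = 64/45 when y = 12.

For CES with ρ = -1, MRS = (4/5)·(y/x)^2.
Setting (4/5)·(12/x)^2 = 64/45 gives (12/x)^2 = 16/9, so 12/x = 4/3 and x = 9.

x = 9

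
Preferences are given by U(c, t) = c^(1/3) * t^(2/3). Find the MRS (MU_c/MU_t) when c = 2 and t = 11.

MRS = 2.75

MU_c = 1/3·c^(-2/3)·t^(2/3) and MU_t = 2/3·c^(1/3)·t^(-1/3).
MRS = MU_c/MU_t = (0.5)·t/c.
At (2, 11): MRS = 2.75.
That is, one extra unit of c is worth 2.75 units of t at the margin.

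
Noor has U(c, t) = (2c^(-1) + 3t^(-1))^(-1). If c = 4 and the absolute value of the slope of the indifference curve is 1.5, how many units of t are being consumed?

t = 6

For CES with ρ = -1, MRS = (2/3)·(t/c)^2.
Setting (2/3)·(t/4)^2 = 1.5 gives (t/4)^2 = 2.25, so t/4 = 1.5 and t = 6.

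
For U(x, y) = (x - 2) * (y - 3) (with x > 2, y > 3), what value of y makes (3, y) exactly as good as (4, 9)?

y = 15

U(4, 9) = 12.
Set U(3, y) = 12 and solve.
With x = 3: (3 − 2) = 1, so (y − 3) = 12/1 = 12.
So y = 3 + 12 = 15.
Check: U(3, 15) = 12.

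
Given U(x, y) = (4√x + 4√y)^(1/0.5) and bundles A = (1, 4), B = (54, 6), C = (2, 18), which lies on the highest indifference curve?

Bundle B

Evaluate utility at each bundle:
U(A) = 144.000.
U(B) = 1536.000.
U(C) = 512.000.
Highest utility is B, so B ≻ C ≻ A.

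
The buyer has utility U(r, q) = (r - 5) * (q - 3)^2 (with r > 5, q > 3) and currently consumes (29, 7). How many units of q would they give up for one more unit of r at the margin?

MU_r = (q−3)^2, MU_q = 2·(r−5)·(q−3).
MRS = (1/2)·(q−3)/(r−5).
At (29, 7): MRS = 1/12.
The indifference curve has slope −1/12 at this bundle.

MRS = 1/12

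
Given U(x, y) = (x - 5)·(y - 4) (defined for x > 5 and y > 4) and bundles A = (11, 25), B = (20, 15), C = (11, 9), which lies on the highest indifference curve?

Evaluate utility at each bundle:
U(A) = 126.
U(B) = 165.
U(C) = 30.
Highest utility is B, so B ≻ A ≻ C.

Bundle B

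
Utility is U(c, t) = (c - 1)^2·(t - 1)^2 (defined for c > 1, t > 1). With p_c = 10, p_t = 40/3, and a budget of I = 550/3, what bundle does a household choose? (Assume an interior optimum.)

c* = 9, t* = 7

MU_c = 2·(c−1)·(t−1)^2, MU_t = 2·(c−1)^2·(t−1).
MRS = (t−1)/(c−1).
Tangency: set MRS = p_c/p_t = 10/(40/3) = 0.75.
So (t − 1)/(c − 1) = 0.75, i.e. (t − 1) = 0.75·(c − 1).
Rewrite the budget in excess-of-subsistence terms: 10·(c − 1) + (40/3)·(t − 1) = 550/3 − 10·1 − (40/3)·1 = 160.
Substituting, 20·(c − 1) = 160, so c − 1 = 8 and c* = 9.
Then t − 1 = 0.75·8 = 6, so t* = 7.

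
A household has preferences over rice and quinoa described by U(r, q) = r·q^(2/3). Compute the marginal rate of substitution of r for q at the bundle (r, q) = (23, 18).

MRS = 27/23

MU_r = q^(2/3) and MU_q = 2/3·r·q^(-1/3).
MRS = MU_r/MU_q = (1.5)·q/r.
At (23, 18): MRS = 27/23.
The indifference curve has slope −27/23 at this bundle.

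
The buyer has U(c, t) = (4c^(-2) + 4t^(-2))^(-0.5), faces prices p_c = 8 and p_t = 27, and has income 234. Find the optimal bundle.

For CES with ρ = -2, MRS = (t/c)^3.
Tangency: set MRS = p_c/p_t = 8/27.
So (t/c)^3 = 8/27; taking the cube root, t/c = 2/3, i.e. t = (2/3)·c.
Substitute into the budget 8·c + 27·t = 234: 26·c = 234, so c* = 9 and t* = (2/3)·9 = 6.

c* = 9, t* = 6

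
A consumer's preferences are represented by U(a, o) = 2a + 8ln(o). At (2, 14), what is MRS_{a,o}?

MRS = 3.5

MU_a = 2, MU_o = 8/o.
MRS = 2 ÷ (8/o).
At (2, 14): MRS = 3.5.
That is, one extra unit of a is worth 3.5 units of o at the margin.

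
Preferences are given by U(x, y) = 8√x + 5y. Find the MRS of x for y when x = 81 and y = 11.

MRS = 4/45

MU_x = 8/(2√x), MU_y = 5.
MRS = 8/(2√x) ÷ 5.
At (81, 11): MRS = 4/45.
The indifference curve has slope −4/45 at this bundle.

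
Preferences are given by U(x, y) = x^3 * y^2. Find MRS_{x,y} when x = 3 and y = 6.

MRS = 3

MU_x = 3·x^2·y^2 and MU_y = 2·x^3·y.
MRS = MU_x/MU_y = (3/2)·y/x.
At (3, 6): MRS = 3.
That is, one extra unit of x is worth 3 units of y at the margin.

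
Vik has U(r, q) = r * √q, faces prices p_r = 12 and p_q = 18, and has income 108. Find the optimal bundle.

r* = 6, q* = 2

MU_r = √q and MU_q = 0.5·r·q^(-0.5).
MRS = MU_r/MU_q = (2)·q/r.
Tangency: set MRS = p_r/p_q = 12/18 = 2/3.
So (2)·q/r = 2/3, i.e. q = (1/3)·r.
Substitute into the budget 12·r + 18·q = 108: 18·r = 108, so r* = 6.
Then q* = (1/3)·6 = 2.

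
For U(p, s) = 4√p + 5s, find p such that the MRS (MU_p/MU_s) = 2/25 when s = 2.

p = 25

MU_p = 4/(2√p), MU_s = 5.
MRS = 4/(2√p) ÷ 5.
MRS depends only on p: 0.4/√p = 2/25 ⇒ √p = 0.4/(2/25) = 5 ⇒ p = 25.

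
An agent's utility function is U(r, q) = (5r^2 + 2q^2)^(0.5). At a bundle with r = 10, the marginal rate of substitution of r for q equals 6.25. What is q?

For CES with ρ = 2, MRS = (5/2)·(q/r)^(-1).
Setting (5/2)·(q/10)^(-1) = 6.25 gives (q/10)^(-1) = 2.5, so q/10 = 0.4 and q = 4.

q = 4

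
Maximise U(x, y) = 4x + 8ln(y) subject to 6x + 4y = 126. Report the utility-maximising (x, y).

x* = 19, y* = 3

MU_x = 4, MU_y = 8/y.
MRS = 4 ÷ (8/y).
Tangency: set MRS = p_x/p_y = 6/4 = 1.5.
MRS depends only on y: 0.5·y = 1.5 ⇒ y* = 1.5/0.5 = 3.
From the budget, 6·x = 126 − 4·3 = 114, so x* = 19.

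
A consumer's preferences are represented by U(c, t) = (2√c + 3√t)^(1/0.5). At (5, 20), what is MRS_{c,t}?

MRS = 4/3

For CES with ρ = 0.5, MRS = (2/3)·√(t/c).
At (5, 20): MRS = 4/3.
The indifference curve has slope −4/3 at this bundle.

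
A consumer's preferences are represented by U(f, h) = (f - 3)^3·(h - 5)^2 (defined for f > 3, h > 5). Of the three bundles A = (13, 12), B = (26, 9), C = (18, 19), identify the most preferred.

Bundle C

Evaluate utility at each bundle:
U(A) = 49000.
U(B) = 194672.
U(C) = 661500.
Highest utility is C, so C ≻ B ≻ A.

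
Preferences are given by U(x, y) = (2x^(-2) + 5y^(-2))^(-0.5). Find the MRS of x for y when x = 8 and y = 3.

For CES with ρ = -2, MRS = (2/5)·(y/x)^3.
At (8, 3): MRS = 27/1280.
The indifference curve has slope −27/1280 at this bundle.

MRS = 27/1280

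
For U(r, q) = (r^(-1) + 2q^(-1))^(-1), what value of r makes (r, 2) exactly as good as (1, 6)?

U depends on (r, q) only through S = r^(-1) + 2q^(-1), so equal utility means equal S. At (1, 6): S = 4/3.
With q = 2: 2·2^(-1) = 1, so r^(-1) = 4/3 − 1 = 1/3.
Hence r = 1/(1/3) = 3.
Check: U(3, 2) = 0.75.

r = 3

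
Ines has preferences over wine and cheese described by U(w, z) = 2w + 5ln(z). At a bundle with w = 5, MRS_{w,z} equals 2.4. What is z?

MU_w = 2, MU_z = 5/z.
MRS = 2 ÷ (5/z).
MRS depends only on z: 0.4·z = 2.4 ⇒ z = 2.4/0.4 = 6.

z = 6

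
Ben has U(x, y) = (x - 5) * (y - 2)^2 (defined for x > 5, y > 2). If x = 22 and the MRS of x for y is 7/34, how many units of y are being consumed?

y = 9

MU_x = (y−2)^2, MU_y = 2·(x−5)·(y−2).
MRS = (1/2)·(y−2)/(x−5).
Substitute x = 22: MRS = (y − 2)/34. Setting this equal to 7/34 gives y − 2 = (7/34)·34 = 7, so y = 9.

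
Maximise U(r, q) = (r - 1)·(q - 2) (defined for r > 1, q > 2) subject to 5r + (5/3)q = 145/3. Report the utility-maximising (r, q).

r* = 5, q* = 14

MU_r = (q−2), MU_q = (r−1).
MRS = (q−2)/(r−1).
Tangency: set MRS = p_r/p_q = 5/(5/3) = 3.
So (q − 2)/(r − 1) = 3, i.e. (q − 2) = 3·(r − 1).
Rewrite the budget in excess-of-subsistence terms: 5·(r − 1) + (5/3)·(q − 2) = 145/3 − 5·1 − (5/3)·2 = 40.
Substituting, 10·(r − 1) = 40, so r − 1 = 4 and r* = 5.
Then q − 2 = 3·4 = 12, so q* = 14.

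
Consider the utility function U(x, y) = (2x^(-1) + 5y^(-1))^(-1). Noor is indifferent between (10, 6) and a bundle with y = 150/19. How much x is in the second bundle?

x = 5

U depends on (x, y) only through S = 2x^(-1) + 5y^(-1), so equal utility means equal S. At (10, 6): S = 31/30.
With y = 150/19: 5·(150/19)^(-1) = 19/30, so 2x^(-1) = 31/30 − 19/30 = 0.4, i.e. x^(-1) = 0.2.
Hence x = 1/0.2 = 5.
Check: U(5, 150/19) = 0.9677.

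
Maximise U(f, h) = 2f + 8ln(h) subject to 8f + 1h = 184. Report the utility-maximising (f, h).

f* = 19, h* = 32

MU_f = 2, MU_h = 8/h.
MRS = 2 ÷ (8/h).
Tangency: set MRS = p_f/p_h = 8/1 = 8.
MRS depends only on h: 0.25·h = 8 ⇒ h* = 8/0.25 = 32.
From the budget, 8·f = 184 − 1·32 = 152, so f* = 19.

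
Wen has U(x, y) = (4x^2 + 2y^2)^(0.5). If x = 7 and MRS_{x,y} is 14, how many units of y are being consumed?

For CES with ρ = 2, MRS = (4/2)·(y/x)^(-1).
Setting (4/2)·(y/7)^(-1) = 14 gives (y/7)^(-1) = 7, so y/7 = 1/7 and y = 1.

y = 1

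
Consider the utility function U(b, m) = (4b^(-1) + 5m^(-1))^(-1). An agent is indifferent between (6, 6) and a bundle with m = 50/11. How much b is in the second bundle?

U depends on (b, m) only through S = 4b^(-1) + 5m^(-1), so equal utility means equal S. At (6, 6): S = 1.5.
With m = 50/11: 5·(50/11)^(-1) = 1.1, so 4b^(-1) = 1.5 − 1.1 = 0.4, i.e. b^(-1) = 0.1.
Hence b = 1/0.1 = 10.
Check: U(10, 50/11) = 0.6667.

b = 10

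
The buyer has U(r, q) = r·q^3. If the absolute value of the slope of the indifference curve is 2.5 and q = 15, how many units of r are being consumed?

r = 2

MU_r = q^3 and MU_q = 3·r·q^2.
MRS = MU_r/MU_q = (1/3)·q/r.
Substitute q = 15: MRS = 5/r. Setting 5/r = 2.5 gives r = 5/2.5 = 2.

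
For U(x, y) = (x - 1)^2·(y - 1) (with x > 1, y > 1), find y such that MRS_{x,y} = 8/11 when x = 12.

MU_x = 2·(x−1)·(y−1), MU_y = (x−1)^2.
MRS = (2/1)·(y−1)/(x−1).
Substitute x = 12: MRS = (y − 1)/5.5. Setting this equal to 8/11 gives y − 1 = (8/11)·5.5 = 4, so y = 5.

y = 5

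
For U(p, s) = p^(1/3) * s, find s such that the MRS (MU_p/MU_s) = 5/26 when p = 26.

s = 15

MU_p = 1/3·p^(-2/3)·s and MU_s = p^(1/3).
MRS = MU_p/MU_s = (1/3)·s/p.
Substitute p = 26: MRS = s/78. Setting s/78 = 5/26 gives s = (5/26)·78 = 15.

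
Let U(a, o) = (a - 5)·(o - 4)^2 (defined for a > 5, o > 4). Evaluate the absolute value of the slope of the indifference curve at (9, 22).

MU_a = (o−4)^2, MU_o = 2·(a−5)·(o−4).
MRS = (1/2)·(o−4)/(a−5).
At (9, 22): MRS = 2.25.
So at (9, 22) the consumer would give up 2.25 units of o for one more unit of a.

MRS = 2.25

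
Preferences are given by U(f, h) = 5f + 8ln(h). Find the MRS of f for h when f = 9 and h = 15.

MU_f = 5, MU_h = 8/h.
MRS = 5 ÷ (8/h).
At (9, 15): MRS = 9.375.
The indifference curve has slope −9.375 at this bundle.

MRS = 9.375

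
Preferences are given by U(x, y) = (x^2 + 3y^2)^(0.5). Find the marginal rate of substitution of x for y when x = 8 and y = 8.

For CES with ρ = 2, MRS = (1/3)·(y/x)^(-1).
At (8, 8): MRS = 1/3.
That is, one extra unit of x is worth 1/3 units of y at the margin.

MRS = 1/3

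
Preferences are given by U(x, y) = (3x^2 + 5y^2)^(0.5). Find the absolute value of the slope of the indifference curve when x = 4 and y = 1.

MRS = 2.4

For CES with ρ = 2, MRS = (3/5)·(y/x)^(-1).
At (4, 1): MRS = 2.4.
The indifference curve has slope −2.4 at this bundle.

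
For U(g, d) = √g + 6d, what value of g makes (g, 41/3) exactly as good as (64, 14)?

U(64, 14) = 92.
Set U(g, 41/3) = 92 and solve.
With d = 41/3: √g = 92 − 6·41/3 = 10, so √g = 10 and g = 100.
Check: U(100, 41/3) = 92.

g = 100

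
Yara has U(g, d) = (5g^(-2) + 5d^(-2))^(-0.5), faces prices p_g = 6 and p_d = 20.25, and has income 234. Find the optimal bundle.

For CES with ρ = -2, MRS = (d/g)^3.
Tangency: set MRS = p_g/p_d = 6/20.25 = 8/27.
So (d/g)^3 = 8/27; taking the cube root, d/g = 2/3, i.e. d = (2/3)·g.
Substitute into the budget 6·g + 20.25·d = 234: 19.5·g = 234, so g* = 12 and d* = (2/3)·12 = 8.

g* = 12, d* = 8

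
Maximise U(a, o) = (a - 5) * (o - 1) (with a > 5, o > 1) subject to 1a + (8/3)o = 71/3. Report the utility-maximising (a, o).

MU_a = (o−1), MU_o = (a−5).
MRS = (o−1)/(a−5).
Tangency: set MRS = p_a/p_o = 1/(8/3) = 0.375.
So (o − 1)/(a − 5) = 0.375, i.e. (o − 1) = 0.375·(a − 5).
Rewrite the budget in excess-of-subsistence terms: 1·(a − 5) + (8/3)·(o − 1) = 71/3 − 1·5 − (8/3)·1 = 16.
Substituting, 2·(a − 5) = 16, so a − 5 = 8 and a* = 13.
Then o − 1 = 0.375·8 = 3, so o* = 4.

a* = 13, o* = 4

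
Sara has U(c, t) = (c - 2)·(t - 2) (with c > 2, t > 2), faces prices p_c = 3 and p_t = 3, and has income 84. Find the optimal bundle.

c* = 14, t* = 14

MU_c = (t−2), MU_t = (c−2).
MRS = (t−2)/(c−2).
Tangency: set MRS = p_c/p_t = 3/3 = 1.
So (t − 2)/(c − 2) = 1, i.e. (t − 2) = (c − 2).
Rewrite the budget in excess-of-subsistence terms: 3·(c − 2) + 3·(t − 2) = 84 − 3·2 − 3·2 = 72.
Substituting, 6·(c − 2) = 72, so c − 2 = 12 and c* = 14.
Then t − 2 = 12, so t* = 14.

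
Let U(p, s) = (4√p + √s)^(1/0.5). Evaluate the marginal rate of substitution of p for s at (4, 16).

For CES with ρ = 0.5, MRS = (4/1)·√(s/p).
At (4, 16): MRS = 8.
The indifference curve has slope −8 at this bundle.

MRS = 8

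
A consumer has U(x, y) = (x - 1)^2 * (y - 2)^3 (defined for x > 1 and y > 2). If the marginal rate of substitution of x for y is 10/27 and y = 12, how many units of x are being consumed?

MU_x = 2·(x−1)·(y−2)^3, MU_y = 3·(x−1)^2·(y−2)^2.
MRS = (2/3)·(y−2)/(x−1).
Substitute y = 12: MRS = (20/3)/(x − 1). Setting this equal to 10/27 gives x − 1 = (20/3)/(10/27) = 18, so x = 19.

x = 19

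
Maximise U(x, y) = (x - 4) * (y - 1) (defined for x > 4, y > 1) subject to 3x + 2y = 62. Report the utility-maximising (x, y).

x* = 12, y* = 13

MU_x = (y−1), MU_y = (x−4).
MRS = (y−1)/(x−4).
Tangency: set MRS = p_x/p_y = 3/2 = 1.5.
So (y − 1)/(x − 4) = 1.5, i.e. (y − 1) = 1.5·(x − 4).
Rewrite the budget in excess-of-subsistence terms: 3·(x − 4) + 2·(y − 1) = 62 − 3·4 − 2·1 = 48.
Substituting, 6·(x − 4) = 48, so x − 4 = 8 and x* = 12.
Then y − 1 = 1.5·8 = 12, so y* = 13.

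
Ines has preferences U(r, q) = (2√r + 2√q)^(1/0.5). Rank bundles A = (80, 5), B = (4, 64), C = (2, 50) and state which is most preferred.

Evaluate utility at each bundle:
U(A) = 500.000.
U(B) = 400.000.
U(C) = 288.000.
Highest utility is A, so A ≻ B ≻ C.

Bundle A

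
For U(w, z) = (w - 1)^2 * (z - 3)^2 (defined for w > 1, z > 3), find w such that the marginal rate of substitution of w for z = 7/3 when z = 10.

w = 4

MU_w = 2·(w−1)·(z−3)^2, MU_z = 2·(w−1)^2·(z−3).
MRS = (z−3)/(w−1).
Substitute z = 10: MRS = 7/(w − 1). Setting this equal to 7/3 gives w − 1 = 7/(7/3) = 3, so w = 4.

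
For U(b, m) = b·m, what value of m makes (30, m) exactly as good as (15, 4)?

m = 2

U(15, 4) = 60.
Set U(30, m) = 60 and solve.
With b = 30: m = 60/30 = 2.
Check: U(30, 2) = 60.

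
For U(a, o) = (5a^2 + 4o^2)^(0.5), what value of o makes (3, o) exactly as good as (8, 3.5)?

U depends on (a, o) only through S = 5a^2 + 4o^2, so equal utility means equal S. At (8, 3.5): S = 369.
With a = 3: 5·3^2 = 45, so 4o^2 = 369 − 45 = 324, i.e. o^2 = 81.
Hence o = √81 = 9.
Check: U(3, 9) = 19.2094.

o = 9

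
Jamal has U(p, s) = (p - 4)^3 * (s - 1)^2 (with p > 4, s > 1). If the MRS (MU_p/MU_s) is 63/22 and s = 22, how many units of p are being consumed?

MU_p = 3·(p−4)^2·(s−1)^2, MU_s = 2·(p−4)^3·(s−1).
MRS = (3/2)·(s−1)/(p−4).
Substitute s = 22: MRS = 31.5/(p − 4). Setting this equal to 63/22 gives p − 4 = 31.5/(63/22) = 11, so p = 15.

p = 15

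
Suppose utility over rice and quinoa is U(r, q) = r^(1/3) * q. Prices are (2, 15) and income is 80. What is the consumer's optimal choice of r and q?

r* = 10, q* = 4

MU_r = 1/3·r^(-2/3)·q and MU_q = r^(1/3).
MRS = MU_r/MU_q = (1/3)·q/r.
Tangency: set MRS = p_r/p_q = 2/15.
So (1/3)·q/r = 2/15, i.e. q = 0.4·r.
Substitute into the budget 2·r + 15·q = 80: 8·r = 80, so r* = 10.
Then q* = 0.4·10 = 4.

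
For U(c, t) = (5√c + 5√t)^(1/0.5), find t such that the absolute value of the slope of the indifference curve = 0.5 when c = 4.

t = 1

For CES with ρ = 0.5, MRS = √(t/c).
Setting √(t/4) = 0.5 gives t/4 = 0.25 and t = 1.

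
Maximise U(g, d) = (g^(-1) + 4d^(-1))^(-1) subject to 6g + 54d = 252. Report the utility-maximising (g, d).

For CES with ρ = -1, MRS = (1/4)·(d/g)^2.
Tangency: set MRS = p_g/p_d = 6/54 = 1/9.
So (d/g)^2 = 4/9; taking the square root, d/g = 2/3, i.e. d = (2/3)·g.
Substitute into the budget 6·g + 54·d = 252: 42·g = 252, so g* = 6 and d* = (2/3)·6 = 4.

g* = 6, d* = 4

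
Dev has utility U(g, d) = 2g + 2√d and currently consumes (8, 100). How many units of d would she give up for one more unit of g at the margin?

MRS = 20

MU_g = 2, MU_d = 2/(2√d).
MRS = 2 ÷ (2/(2√d)).
At (8, 100): MRS = 20.
The indifference curve has slope −20 at this bundle.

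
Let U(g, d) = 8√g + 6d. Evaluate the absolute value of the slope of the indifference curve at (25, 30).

MRS = 2/15

MU_g = 8/(2√g), MU_d = 6.
MRS = 8/(2√g) ÷ 6.
At (25, 30): MRS = 2/15.
The indifference curve has slope −2/15 at this bundle.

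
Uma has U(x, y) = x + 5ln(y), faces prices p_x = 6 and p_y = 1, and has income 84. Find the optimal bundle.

MU_x = 1, MU_y = 5/y.
MRS = 1 ÷ (5/y).
Tangency: set MRS = p_x/p_y = 6/1 = 6.
MRS depends only on y: 0.2·y = 6 ⇒ y* = 6/0.2 = 30.
From the budget, 6·x = 84 − 1·30 = 54, so x* = 9.

x* = 9, y* = 30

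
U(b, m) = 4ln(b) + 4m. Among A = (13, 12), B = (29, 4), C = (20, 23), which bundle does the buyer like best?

Bundle C

Evaluate utility at each bundle:
U(A) = 58.260.
U(B) = 29.469.
U(C) = 103.983.
Highest utility is C, so C ≻ A ≻ B.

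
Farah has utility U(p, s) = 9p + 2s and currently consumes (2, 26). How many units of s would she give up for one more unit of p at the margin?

MRS = 4.5

MU_p = 9, MU_s = 2, so MRS = 9/2 = 4.5 at every bundle.
At (2, 26): MRS = 4.5.
So at (2, 26) the consumer would give up 4.5 units of s for one more unit of p.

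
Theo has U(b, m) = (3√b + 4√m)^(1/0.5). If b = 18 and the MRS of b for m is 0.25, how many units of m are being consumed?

m = 2

For CES with ρ = 0.5, MRS = (3/4)·√(m/b).
Setting (3/4)·√(m/18) = 0.25 gives √(m/18) = 1/3, so m/18 = 1/9 and m = 2.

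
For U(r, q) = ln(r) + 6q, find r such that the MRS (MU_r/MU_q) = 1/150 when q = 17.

r = 25

MU_r = 1/r, MU_q = 6.
MRS = 1/r ÷ 6.
MRS depends only on r: (1/6)/r = 1/150 ⇒ r = (1/6)/(1/150) = 25.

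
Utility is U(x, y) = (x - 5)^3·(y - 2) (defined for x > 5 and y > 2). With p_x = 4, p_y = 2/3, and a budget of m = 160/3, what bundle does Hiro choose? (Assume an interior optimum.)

x* = 11, y* = 14

MU_x = 3·(x−5)^2·(y−2), MU_y = (x−5)^3.
MRS = (3/1)·(y−2)/(x−5).
Tangency: set MRS = p_x/p_y = 4/(2/3) = 6.
So (3/1)·(y − 2)/(x − 5) = 6, i.e. (y − 2) = 2·(x − 5).
Rewrite the budget in excess-of-subsistence terms: 4·(x − 5) + (2/3)·(y − 2) = 160/3 − 4·5 − (2/3)·2 = 32.
Substituting, (16/3)·(x − 5) = 32, so x − 5 = 6 and x* = 11.
Then y − 2 = 2·6 = 12, so y* = 14.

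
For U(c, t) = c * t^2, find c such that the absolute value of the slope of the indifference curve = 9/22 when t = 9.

c = 11

MU_c = t^2 and MU_t = 2·c·t.
MRS = MU_c/MU_t = (1/2)·t/c.
Substitute t = 9: MRS = 4.5/c. Setting 4.5/c = 9/22 gives c = 4.5/(9/22) = 11.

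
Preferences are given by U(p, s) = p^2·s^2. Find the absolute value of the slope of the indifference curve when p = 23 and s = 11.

MU_p = 2·p·s^2 and MU_s = 2·p^2·s.
MRS = MU_p/MU_s = s/p.
At (23, 11): MRS = 11/23.
So at (23, 11) the consumer would give up 11/23 units of s for one more unit of p.

MRS = 11/23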